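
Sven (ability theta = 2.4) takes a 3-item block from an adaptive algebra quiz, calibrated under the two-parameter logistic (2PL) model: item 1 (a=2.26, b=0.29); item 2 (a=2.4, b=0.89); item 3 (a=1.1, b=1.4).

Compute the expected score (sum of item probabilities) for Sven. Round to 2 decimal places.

P(theta) = 1 / (1 + exp(−a(theta − b)))
P_1 = 1/(1+e^{-4.7686}) = 0.9916
P_2 = 1/(1+e^{-3.6240}) = 0.9740
P_3 = 1/(1+e^{-1.1000}) = 0.7503
E[score] = 0.9916 + 0.9740 + 0.7503 = 2.7159

2.72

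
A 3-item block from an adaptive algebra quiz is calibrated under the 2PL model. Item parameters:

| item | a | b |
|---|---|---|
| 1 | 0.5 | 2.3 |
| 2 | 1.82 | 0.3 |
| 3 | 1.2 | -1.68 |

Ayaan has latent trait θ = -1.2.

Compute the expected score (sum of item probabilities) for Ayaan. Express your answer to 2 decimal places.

0.85

P(θ) = 1 / (1 + exp(−a(θ − b)))
P_1 = 1/(1+e^{1.7500}) = 0.1480
P_2 = 1/(1+e^{2.7300}) = 0.0612
P_3 = 1/(1+e^{-0.5760}) = 0.6401
E[score] = 0.1480 + 0.0612 + 0.6401 = 0.8494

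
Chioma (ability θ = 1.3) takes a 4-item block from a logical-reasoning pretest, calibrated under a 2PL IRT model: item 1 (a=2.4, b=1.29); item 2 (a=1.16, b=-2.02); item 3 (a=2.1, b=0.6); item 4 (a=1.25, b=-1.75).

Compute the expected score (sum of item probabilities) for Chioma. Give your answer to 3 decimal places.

3.277

P(θ) = 1 / (1 + exp(−a(θ − b)))
P_1 = 1/(1+e^{-0.0240}) = 0.5060
P_2 = 1/(1+e^{-3.8512}) = 0.9792
P_3 = 1/(1+e^{-1.4700}) = 0.8131
P_4 = 1/(1+e^{-3.8125}) = 0.9784
E[score] = 0.5060 + 0.9792 + 0.8131 + 0.9784 = 3.2766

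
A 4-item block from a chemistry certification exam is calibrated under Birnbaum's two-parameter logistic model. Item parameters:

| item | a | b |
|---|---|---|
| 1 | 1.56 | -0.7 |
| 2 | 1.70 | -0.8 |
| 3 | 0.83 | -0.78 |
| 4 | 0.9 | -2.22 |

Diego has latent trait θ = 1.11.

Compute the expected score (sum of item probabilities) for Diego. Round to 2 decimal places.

P(θ) = 1 / (1 + exp(−a(θ − b)))
P_1 = 1/(1+e^{-2.8236}) = 0.9439
P_2 = 1/(1+e^{-3.2470}) = 0.9626
P_3 = 1/(1+e^{-1.5687}) = 0.8276
P_4 = 1/(1+e^{-2.9970}) = 0.9524
E[score] = 0.9439 + 0.9626 + 0.8276 + 0.9524 = 3.6865

3.69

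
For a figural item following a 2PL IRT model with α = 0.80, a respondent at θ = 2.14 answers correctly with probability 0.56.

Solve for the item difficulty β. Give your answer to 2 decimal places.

1.84

P(θ) = 1 / (1 + exp(−α(θ − β)))
logit(0.56) = ln(0.56/0.44) = 0.2412
β = θ − logit/(α) = 2.14 − 0.2412/0.8000 = 1.8385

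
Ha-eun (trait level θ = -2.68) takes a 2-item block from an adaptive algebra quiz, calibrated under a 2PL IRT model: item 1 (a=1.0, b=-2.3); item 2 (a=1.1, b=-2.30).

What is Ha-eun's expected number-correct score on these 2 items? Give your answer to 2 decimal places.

P(θ) = 1 / (1 + exp(−a(θ − b)))
P_1 = 1/(1+e^{0.3800}) = 0.4061
P_2 = 1/(1+e^{0.4180}) = 0.3970
E[score] = 0.4061 + 0.3970 = 0.8031

0.80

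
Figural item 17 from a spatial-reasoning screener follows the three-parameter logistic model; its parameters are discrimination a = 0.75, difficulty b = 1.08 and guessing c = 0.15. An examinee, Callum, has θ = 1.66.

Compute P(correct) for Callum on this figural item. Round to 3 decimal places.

P(θ) = c + (1 − c) · 1 / (1 + exp(−a(θ − b)))
Exponent: 0.75 × (1.66 − 1.08) = 0.4350
1/(1 + e^{-0.4350}) = 0.6071
P = 0.15 + 0.85 × 0.6071 = 0.6660

0.666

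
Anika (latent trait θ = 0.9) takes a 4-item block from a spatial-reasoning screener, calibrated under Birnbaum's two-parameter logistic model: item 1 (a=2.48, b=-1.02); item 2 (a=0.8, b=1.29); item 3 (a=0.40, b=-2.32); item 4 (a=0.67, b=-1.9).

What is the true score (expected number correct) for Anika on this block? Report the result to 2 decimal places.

P(θ) = 1 / (1 + exp(−a(θ − b)))
P_1 = 1/(1+e^{-4.7616}) = 0.9915
P_2 = 1/(1+e^{0.3120}) = 0.4226
P_3 = 1/(1+e^{-1.2880}) = 0.7838
P_4 = 1/(1+e^{-1.8760}) = 0.8672
E[score] = 0.9915 + 0.4226 + 0.7838 + 0.8672 = 3.0651

3.07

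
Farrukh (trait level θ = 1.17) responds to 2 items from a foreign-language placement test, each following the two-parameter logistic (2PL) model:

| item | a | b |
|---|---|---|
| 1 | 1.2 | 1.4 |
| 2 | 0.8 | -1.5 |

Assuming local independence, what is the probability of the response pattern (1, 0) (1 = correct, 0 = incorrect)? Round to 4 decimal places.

P(θ) = 1 / (1 + exp(−a(θ − b)))
P_1 = 1/(1+e^{0.2760}) = 0.4314
P_2 = 1/(1+e^{-2.1360}) = 0.8944
L = P_1 × (1−P_2) = 0.4314 × 0.1056 = 0.04558

0.0456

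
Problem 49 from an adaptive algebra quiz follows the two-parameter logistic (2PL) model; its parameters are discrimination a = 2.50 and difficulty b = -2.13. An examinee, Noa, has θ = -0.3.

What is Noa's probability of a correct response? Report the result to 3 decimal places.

P(θ) = 1 / (1 + exp(−a(θ − b)))
Exponent: 2.50 × (-0.3 − (-2.13)) = 4.5750
1/(1 + e^{-4.5750}) = 0.9898

0.990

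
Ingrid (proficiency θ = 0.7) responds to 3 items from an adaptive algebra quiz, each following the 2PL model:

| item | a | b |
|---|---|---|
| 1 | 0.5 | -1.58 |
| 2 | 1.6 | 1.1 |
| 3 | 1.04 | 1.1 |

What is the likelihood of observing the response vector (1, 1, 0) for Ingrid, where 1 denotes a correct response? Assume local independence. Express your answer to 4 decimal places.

P(θ) = 1 / (1 + exp(−a(θ − b)))
P_1 = 1/(1+e^{-1.1400}) = 0.7577
P_2 = 1/(1+e^{0.6400}) = 0.3452
P_3 = 1/(1+e^{0.4160}) = 0.3975
L = P_1 × P_2 × (1−P_3) = 0.7577 × 0.3452 × 0.6025 = 0.15761

0.1576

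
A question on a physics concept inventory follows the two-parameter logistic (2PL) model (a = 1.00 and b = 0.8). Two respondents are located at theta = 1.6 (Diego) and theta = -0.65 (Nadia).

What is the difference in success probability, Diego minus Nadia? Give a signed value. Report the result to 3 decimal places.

0.500

P(theta) = 1 / (1 + exp(−a(theta − b)))
P(Diego) = 0.6900  [exponent 0.8000]
P(Nadia) = 0.1900  [exponent -1.4500]
Difference = 0.6900 − 0.1900 = 0.5000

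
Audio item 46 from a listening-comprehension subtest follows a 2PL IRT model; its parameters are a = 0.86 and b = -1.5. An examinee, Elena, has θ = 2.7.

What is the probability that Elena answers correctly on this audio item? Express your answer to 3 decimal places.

0.974

P(θ) = 1 / (1 + exp(−a(θ − b)))
Exponent: 0.86 × (2.7 − (-1.5)) = 3.6120
1/(1 + e^{-3.6120}) = 0.9737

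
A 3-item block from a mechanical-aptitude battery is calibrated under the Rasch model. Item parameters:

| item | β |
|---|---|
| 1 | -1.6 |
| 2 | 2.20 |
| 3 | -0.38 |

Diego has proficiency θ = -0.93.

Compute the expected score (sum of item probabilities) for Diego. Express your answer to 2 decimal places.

1.07

P(θ) = 1 / (1 + exp(−(θ − β)))
P_1 = 1/(1+e^{-0.6700}) = 0.6615
P_2 = 1/(1+e^{3.1300}) = 0.0419
P_3 = 1/(1+e^{0.5500}) = 0.3659
E[score] = 0.6615 + 0.0419 + 0.3659 = 1.0693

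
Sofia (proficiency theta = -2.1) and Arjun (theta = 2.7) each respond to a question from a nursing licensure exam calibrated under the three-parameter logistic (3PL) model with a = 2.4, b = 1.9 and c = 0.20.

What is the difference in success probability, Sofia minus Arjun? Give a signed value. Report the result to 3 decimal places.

P(theta) = c + (1 − c) · 1 / (1 + exp(−a(theta − b)))
P(Sofia) = 0.2001  [exponent -9.6000]
P(Arjun) = 0.8977  [exponent 1.9200]
Difference = 0.2001 − 0.8977 = -0.6977

-0.698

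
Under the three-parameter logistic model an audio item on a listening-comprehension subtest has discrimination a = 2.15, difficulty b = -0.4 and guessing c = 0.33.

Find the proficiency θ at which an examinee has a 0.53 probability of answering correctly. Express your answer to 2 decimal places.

-0.80

P(θ) = c + (1 − c) · 1 / (1 + exp(−a(θ − b)))
Remove guessing floor: (0.53 − 0.33)/(1 − 0.33) = 0.2985
logit = ln(0.2985/0.7015) = -0.8544
θ = b + logit/(a) = -0.4 + (-0.8544)/2.1500 = -0.7974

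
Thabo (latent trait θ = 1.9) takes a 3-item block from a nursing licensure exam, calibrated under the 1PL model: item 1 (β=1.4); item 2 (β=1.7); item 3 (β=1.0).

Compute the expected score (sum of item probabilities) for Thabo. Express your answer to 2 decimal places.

P(θ) = 1 / (1 + exp(−(θ − β)))
P_1 = 1/(1+e^{-0.5000}) = 0.6225
P_2 = 1/(1+e^{-0.2000}) = 0.5498
P_3 = 1/(1+e^{-0.9000}) = 0.7109
E[score] = 0.6225 + 0.5498 + 0.7109 = 1.8832

1.88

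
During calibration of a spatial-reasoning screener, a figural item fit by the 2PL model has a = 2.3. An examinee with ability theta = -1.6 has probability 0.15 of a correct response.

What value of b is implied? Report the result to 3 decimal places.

-0.846

P(theta) = 1 / (1 + exp(−a(theta − b)))
logit(0.15) = ln(0.15/0.85) = -1.7346
b = theta − logit/(a) = -1.6 − (-1.7346)/2.3000 = -0.8458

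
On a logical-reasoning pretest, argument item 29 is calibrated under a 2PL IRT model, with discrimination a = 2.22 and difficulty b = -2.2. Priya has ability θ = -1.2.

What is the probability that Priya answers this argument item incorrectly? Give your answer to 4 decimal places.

P(θ) = 1 / (1 + exp(−a(θ − b)))
Exponent: 2.22 × (-1.2 − (-2.2)) = 2.2200
1/(1 + e^{-2.2200}) = 0.9020
P(incorrect) = 1 − 0.9020 = 0.0980

0.0980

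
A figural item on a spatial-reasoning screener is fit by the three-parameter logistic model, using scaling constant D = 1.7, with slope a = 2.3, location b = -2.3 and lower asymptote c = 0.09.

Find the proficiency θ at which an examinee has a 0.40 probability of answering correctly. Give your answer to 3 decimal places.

P(θ) = c + (1 − c) · 1 / (1 + exp(−D·a(θ − b)))
Remove guessing floor: (0.40 − 0.09)/(1 − 0.09) = 0.3407
logit = ln(0.3407/0.6593) = -0.6604
θ = b + logit/(1.7·a) = -2.3 + (-0.6604)/3.9100 = -2.4689

-2.469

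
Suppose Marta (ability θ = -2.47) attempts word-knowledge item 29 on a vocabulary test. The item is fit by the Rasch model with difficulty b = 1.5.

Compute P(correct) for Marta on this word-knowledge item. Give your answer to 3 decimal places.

P(θ) = 1 / (1 + exp(−(θ − b)))
Exponent: (-2.47 − 1.5) = -3.9700
1/(1 + e^{3.9700}) = 0.0185
P = 0.0185

0.019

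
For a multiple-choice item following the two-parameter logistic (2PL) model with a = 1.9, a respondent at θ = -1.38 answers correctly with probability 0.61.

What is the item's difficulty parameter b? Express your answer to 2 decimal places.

P(θ) = 1 / (1 + exp(−a(θ − b)))
logit(0.61) = ln(0.61/0.39) = 0.4473
b = θ − logit/(a) = -1.38 − 0.4473/1.9000 = -1.6154

-1.62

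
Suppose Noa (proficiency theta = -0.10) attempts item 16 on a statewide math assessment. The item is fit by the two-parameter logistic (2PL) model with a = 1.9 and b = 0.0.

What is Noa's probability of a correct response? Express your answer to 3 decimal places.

0.453

P(theta) = 1 / (1 + exp(−a(theta − b)))
Exponent: 1.9 × (-0.10 − 0.0) = -0.1900
1/(1 + e^{0.1900}) = 0.4526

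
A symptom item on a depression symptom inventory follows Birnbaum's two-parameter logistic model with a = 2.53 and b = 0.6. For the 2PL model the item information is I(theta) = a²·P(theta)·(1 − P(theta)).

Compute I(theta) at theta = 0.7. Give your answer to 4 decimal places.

1.5749

P = 1/(1+e^{-0.2530}) = 0.5629
P(1−P) = 0.5629 × 0.4371 = 0.2460
I = a² × P(1−P) = 2.53² × 0.2460 = 1.57489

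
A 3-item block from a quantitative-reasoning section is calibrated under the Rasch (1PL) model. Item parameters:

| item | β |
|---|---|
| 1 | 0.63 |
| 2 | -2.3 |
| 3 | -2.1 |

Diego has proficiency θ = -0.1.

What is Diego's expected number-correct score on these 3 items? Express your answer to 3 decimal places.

2.106

P(θ) = 1 / (1 + exp(−(θ − β)))
P_1 = 1/(1+e^{0.7300}) = 0.3252
P_2 = 1/(1+e^{-2.2000}) = 0.9002
P_3 = 1/(1+e^{-2.0000}) = 0.8808
E[score] = 0.3252 + 0.9002 + 0.8808 = 2.1062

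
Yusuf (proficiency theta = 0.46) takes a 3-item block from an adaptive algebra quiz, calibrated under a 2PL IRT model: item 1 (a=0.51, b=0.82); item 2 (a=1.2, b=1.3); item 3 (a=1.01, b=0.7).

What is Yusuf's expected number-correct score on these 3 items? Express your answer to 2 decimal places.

P(theta) = 1 / (1 + exp(−a(theta − b)))
P_1 = 1/(1+e^{0.1836}) = 0.4542
P_2 = 1/(1+e^{1.0080}) = 0.2674
P_3 = 1/(1+e^{0.2424}) = 0.4397
E[score] = 0.4542 + 0.2674 + 0.4397 = 1.1613

1.16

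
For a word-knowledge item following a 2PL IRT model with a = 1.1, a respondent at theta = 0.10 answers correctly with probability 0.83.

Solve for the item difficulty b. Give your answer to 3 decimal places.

-1.341

P(theta) = 1 / (1 + exp(−a(theta − b)))
logit(0.83) = ln(0.83/0.17) = 1.5856
b = theta − logit/(a) = 0.10 − 1.5856/1.1000 = -1.3415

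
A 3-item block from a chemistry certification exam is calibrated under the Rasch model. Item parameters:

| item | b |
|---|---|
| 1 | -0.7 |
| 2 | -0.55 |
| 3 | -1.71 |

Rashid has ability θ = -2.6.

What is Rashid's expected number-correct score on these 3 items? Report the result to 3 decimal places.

P(θ) = 1 / (1 + exp(−(θ − b)))
P_1 = 1/(1+e^{1.9000}) = 0.1301
P_2 = 1/(1+e^{2.0500}) = 0.1141
P_3 = 1/(1+e^{0.8900}) = 0.2911
E[score] = 0.1301 + 0.1141 + 0.2911 = 0.5353

0.535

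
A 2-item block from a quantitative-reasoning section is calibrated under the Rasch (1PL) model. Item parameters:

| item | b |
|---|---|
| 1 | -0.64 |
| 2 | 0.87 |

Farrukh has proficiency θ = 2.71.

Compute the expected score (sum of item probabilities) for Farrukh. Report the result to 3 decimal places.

P(θ) = 1 / (1 + exp(−(θ − b)))
P_1 = 1/(1+e^{-3.3500}) = 0.9661
P_2 = 1/(1+e^{-1.8400}) = 0.8629
E[score] = 0.9661 + 0.8629 = 1.8291

1.829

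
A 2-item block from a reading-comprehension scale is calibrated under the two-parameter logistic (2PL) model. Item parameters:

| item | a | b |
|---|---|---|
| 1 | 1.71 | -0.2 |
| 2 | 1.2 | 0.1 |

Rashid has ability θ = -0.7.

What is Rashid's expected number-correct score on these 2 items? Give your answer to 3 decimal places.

P(θ) = 1 / (1 + exp(−a(θ − b)))
P_1 = 1/(1+e^{0.8550}) = 0.2984
P_2 = 1/(1+e^{0.9600}) = 0.2769
E[score] = 0.2984 + 0.2769 = 0.5753

0.575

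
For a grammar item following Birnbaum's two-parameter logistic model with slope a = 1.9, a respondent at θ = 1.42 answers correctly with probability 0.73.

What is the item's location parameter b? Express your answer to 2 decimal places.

P(θ) = 1 / (1 + exp(−a(θ − b)))
logit(0.73) = ln(0.73/0.27) = 0.9946
b = θ − logit/(a) = 1.42 − 0.9946/1.9000 = 0.8965

0.90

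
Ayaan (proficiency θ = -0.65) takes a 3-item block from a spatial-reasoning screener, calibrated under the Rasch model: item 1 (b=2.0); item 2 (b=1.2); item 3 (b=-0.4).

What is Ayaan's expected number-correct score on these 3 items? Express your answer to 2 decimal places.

P(θ) = 1 / (1 + exp(−(θ − b)))
P_1 = 1/(1+e^{2.6500}) = 0.0660
P_2 = 1/(1+e^{1.8500}) = 0.1359
P_3 = 1/(1+e^{0.2500}) = 0.4378
E[score] = 0.0660 + 0.1359 + 0.4378 = 0.6397

0.64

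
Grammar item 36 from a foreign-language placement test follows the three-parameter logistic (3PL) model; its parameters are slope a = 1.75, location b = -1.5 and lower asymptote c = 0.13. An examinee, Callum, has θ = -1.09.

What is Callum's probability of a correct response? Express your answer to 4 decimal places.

0.7147

P(θ) = c + (1 − c) · 1 / (1 + exp(−a(θ − b)))
Exponent: 1.75 × (-1.09 − (-1.5)) = 0.7175
1/(1 + e^{-0.7175}) = 0.6721
P = 0.13 + 0.87 × 0.6721 = 0.7147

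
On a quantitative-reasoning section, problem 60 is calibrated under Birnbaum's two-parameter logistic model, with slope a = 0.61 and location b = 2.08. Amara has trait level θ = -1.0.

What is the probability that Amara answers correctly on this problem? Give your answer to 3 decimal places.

0.133

P(θ) = 1 / (1 + exp(−a(θ − b)))
Exponent: 0.61 × (-1.0 − 2.08) = -1.8788
1/(1 + e^{1.8788}) = 0.1325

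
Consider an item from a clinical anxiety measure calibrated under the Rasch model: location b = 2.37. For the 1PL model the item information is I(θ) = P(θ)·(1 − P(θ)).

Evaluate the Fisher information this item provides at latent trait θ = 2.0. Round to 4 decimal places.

0.2416

P = 1/(1+e^{0.3700}) = 0.4085
P(1−P) = 0.4085 × 0.5915 = 0.2416
I = P(1−P) = 0.24164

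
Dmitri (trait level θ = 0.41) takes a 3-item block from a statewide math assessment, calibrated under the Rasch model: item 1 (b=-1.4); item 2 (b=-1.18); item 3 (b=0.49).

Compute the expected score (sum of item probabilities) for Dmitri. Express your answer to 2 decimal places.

P(θ) = 1 / (1 + exp(−(θ − b)))
P_1 = 1/(1+e^{-1.8100}) = 0.8594
P_2 = 1/(1+e^{-1.5900}) = 0.8306
P_3 = 1/(1+e^{0.0800}) = 0.4800
E[score] = 0.8594 + 0.8306 + 0.4800 = 2.1700

2.17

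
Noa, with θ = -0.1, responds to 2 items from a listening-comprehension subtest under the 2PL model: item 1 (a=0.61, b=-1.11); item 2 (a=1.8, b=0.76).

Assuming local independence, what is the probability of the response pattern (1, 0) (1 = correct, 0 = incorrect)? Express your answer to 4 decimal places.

0.5355

P(θ) = 1 / (1 + exp(−a(θ − b)))
P_1 = 1/(1+e^{-0.6161}) = 0.6493
P_2 = 1/(1+e^{1.5480}) = 0.1754
L = P_1 × (1−P_2) = 0.6493 × 0.8246 = 0.53545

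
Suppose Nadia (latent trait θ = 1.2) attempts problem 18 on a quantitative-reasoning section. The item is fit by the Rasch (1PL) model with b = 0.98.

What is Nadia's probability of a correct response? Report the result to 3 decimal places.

P(θ) = 1 / (1 + exp(−(θ − b)))
Exponent: (1.2 − 0.98) = 0.2200
1/(1 + e^{-0.2200}) = 0.5548
P = 0.5548

0.555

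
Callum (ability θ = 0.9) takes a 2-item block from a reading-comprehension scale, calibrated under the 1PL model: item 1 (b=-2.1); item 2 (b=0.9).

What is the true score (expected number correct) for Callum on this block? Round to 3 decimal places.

1.453

P(θ) = 1 / (1 + exp(−(θ − b)))
P_1 = 1/(1+e^{-3.0000}) = 0.9526
P_2 = 1/(1+e^{0.0000}) = 0.5000
E[score] = 0.9526 + 0.5000 = 1.4526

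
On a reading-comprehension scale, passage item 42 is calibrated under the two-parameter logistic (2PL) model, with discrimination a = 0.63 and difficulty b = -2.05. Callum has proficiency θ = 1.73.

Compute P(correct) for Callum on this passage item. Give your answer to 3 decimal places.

0.915

P(θ) = 1 / (1 + exp(−a(θ − b)))
Exponent: 0.63 × (1.73 − (-2.05)) = 2.3814
1/(1 + e^{-2.3814}) = 0.9154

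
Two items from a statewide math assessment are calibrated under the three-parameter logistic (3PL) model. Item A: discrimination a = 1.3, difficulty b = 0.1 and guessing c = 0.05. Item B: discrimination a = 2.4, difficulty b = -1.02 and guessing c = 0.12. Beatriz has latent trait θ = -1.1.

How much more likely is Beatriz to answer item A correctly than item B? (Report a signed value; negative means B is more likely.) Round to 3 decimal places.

-0.303

P(θ) = c + (1 − c) · 1 / (1 + exp(−a(θ − b)))
P_A = 0.2150
P_B = 0.5179
P_A − P_B = -0.3029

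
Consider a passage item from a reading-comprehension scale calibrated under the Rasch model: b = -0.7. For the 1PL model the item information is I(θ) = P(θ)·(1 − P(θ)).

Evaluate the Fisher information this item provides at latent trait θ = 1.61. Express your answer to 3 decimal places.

P = 1/(1+e^{-2.3100}) = 0.9097
P(1−P) = 0.9097 × 0.0903 = 0.0821
I = P(1−P) = 0.08214

0.082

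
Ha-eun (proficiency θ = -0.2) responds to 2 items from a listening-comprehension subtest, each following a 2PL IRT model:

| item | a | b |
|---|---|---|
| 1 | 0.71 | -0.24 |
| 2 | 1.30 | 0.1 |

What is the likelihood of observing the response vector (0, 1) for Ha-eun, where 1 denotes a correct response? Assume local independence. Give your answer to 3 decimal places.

0.199

P(θ) = 1 / (1 + exp(−a(θ − b)))
P_1 = 1/(1+e^{-0.0284}) = 0.5071
P_2 = 1/(1+e^{0.3900}) = 0.4037
L = (1−P_1) × P_2 = 0.4929 × 0.4037 = 0.19899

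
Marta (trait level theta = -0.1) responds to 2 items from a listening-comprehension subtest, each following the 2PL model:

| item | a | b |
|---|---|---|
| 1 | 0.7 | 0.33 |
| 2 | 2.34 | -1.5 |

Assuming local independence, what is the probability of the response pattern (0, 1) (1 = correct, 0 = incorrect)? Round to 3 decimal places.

P(theta) = 1 / (1 + exp(−a(theta − b)))
P_1 = 1/(1+e^{0.3010}) = 0.4253
P_2 = 1/(1+e^{-3.2760}) = 0.9636
L = (1−P_1) × P_2 = 0.5747 × 0.9636 = 0.55377

0.554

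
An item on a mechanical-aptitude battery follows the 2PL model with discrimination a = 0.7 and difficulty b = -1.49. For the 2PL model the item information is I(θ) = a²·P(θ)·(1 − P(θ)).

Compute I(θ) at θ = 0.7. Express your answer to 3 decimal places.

P = 1/(1+e^{-1.5330}) = 0.8224
P(1−P) = 0.8224 × 0.1776 = 0.1460
I = a² × P(1−P) = 0.7² × 0.1460 = 0.07155

0.072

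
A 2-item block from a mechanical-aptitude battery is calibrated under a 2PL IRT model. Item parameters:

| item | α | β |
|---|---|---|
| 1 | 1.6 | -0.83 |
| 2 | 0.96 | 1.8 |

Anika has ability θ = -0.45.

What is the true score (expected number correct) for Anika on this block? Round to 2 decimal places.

P(θ) = 1 / (1 + exp(−α(θ − β)))
P_1 = 1/(1+e^{-0.6080}) = 0.6475
P_2 = 1/(1+e^{2.1600}) = 0.1034
E[score] = 0.6475 + 0.1034 = 0.7509

0.75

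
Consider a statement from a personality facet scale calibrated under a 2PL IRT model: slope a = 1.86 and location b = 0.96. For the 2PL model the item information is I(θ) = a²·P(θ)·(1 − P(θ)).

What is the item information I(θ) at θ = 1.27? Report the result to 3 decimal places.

P = 1/(1+e^{-0.5766}) = 0.6403
P(1−P) = 0.6403 × 0.3597 = 0.2303
I = a² × P(1−P) = 1.86² × 0.2303 = 0.79682

0.797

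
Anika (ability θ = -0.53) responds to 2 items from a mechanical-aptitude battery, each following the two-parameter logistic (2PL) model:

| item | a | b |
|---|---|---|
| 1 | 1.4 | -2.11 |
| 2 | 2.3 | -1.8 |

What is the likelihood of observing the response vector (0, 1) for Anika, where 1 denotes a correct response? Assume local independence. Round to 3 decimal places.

P(θ) = 1 / (1 + exp(−a(θ − b)))
P_1 = 1/(1+e^{-2.2120}) = 0.9013
P_2 = 1/(1+e^{-2.9210}) = 0.9489
L = (1−P_1) × P_2 = 0.0987 × 0.9489 = 0.09363

0.094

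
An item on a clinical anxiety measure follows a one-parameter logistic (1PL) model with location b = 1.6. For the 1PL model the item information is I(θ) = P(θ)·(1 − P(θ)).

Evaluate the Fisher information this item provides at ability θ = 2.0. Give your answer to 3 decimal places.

0.240

P = 1/(1+e^{-0.4000}) = 0.5987
P(1−P) = 0.5987 × 0.4013 = 0.2403
I = P(1−P) = 0.24026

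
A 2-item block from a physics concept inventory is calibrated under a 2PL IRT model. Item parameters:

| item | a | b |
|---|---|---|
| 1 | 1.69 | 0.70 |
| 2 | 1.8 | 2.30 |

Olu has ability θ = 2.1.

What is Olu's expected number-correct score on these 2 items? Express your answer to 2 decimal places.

1.33

P(θ) = 1 / (1 + exp(−a(θ − b)))
P_1 = 1/(1+e^{-2.3660}) = 0.9142
P_2 = 1/(1+e^{0.3600}) = 0.4110
E[score] = 0.9142 + 0.4110 = 1.3252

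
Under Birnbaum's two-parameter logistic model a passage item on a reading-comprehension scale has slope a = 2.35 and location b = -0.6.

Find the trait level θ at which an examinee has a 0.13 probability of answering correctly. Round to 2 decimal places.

-1.41

P(θ) = 1 / (1 + exp(−a(θ − b)))
logit = ln(0.1300/0.8700) = -1.9010
θ = b + logit/(a) = -0.6 + (-1.9010)/2.3500 = -1.4089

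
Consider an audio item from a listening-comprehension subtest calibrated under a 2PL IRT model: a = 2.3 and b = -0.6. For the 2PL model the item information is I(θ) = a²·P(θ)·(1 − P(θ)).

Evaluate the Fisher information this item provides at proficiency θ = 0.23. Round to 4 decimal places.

P = 1/(1+e^{-1.9090}) = 0.8709
P(1−P) = 0.8709 × 0.1291 = 0.1124
I = a² × P(1−P) = 2.3² × 0.1124 = 0.59475

0.5947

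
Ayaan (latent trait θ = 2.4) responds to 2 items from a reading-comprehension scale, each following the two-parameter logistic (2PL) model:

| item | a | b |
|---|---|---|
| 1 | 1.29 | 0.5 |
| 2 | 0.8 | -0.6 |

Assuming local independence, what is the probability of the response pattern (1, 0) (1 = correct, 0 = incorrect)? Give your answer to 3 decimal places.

P(θ) = 1 / (1 + exp(−a(θ − b)))
P_1 = 1/(1+e^{-2.4510}) = 0.9206
P_2 = 1/(1+e^{-2.4000}) = 0.9168
L = P_1 × (1−P_2) = 0.9206 × 0.0832 = 0.07657

0.077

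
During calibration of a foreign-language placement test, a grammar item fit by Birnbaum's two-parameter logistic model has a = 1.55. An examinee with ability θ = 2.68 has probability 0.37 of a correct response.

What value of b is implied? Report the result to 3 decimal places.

P(θ) = 1 / (1 + exp(−a(θ − b)))
logit(0.37) = ln(0.37/0.63) = -0.5322
b = θ − logit/(a) = 2.68 − (-0.5322)/1.5500 = 3.0234

3.023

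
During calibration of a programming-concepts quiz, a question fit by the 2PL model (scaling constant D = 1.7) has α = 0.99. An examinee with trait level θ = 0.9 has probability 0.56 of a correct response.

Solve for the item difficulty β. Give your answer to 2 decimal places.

P(θ) = 1 / (1 + exp(−D·α(θ − β)))
logit(0.56) = ln(0.56/0.44) = 0.2412
β = θ − logit/(1.7·α) = 0.9 − 0.2412/1.6830 = 0.7567

0.76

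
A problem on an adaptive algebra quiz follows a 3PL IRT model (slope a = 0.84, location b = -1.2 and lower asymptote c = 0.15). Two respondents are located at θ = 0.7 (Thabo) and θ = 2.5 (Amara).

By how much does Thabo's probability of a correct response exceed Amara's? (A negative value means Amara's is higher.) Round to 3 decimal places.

-0.107

P(θ) = c + (1 − c) · 1 / (1 + exp(−a(θ − b)))
P(Thabo) = 0.8567  [exponent 1.5960]
P(Amara) = 0.9636  [exponent 3.1080]
Difference = 0.8567 − 0.9636 = -0.1069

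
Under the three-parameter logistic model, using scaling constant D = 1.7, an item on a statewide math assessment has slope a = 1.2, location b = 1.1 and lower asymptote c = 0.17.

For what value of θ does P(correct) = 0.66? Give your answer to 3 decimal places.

P(θ) = c + (1 − c) · 1 / (1 + exp(−D·a(θ − b)))
Remove guessing floor: (0.66 − 0.17)/(1 − 0.17) = 0.5904
logit = ln(0.5904/0.4096) = 0.3655
θ = b + logit/(1.7·a) = 1.1 + 0.3655/2.0400 = 1.2791

1.279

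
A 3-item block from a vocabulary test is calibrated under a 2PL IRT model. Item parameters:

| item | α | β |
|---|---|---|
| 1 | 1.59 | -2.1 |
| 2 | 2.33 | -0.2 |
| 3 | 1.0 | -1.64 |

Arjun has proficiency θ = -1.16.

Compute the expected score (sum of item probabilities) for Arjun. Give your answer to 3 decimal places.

P(θ) = 1 / (1 + exp(−α(θ − β)))
P_1 = 1/(1+e^{-1.4946}) = 0.8168
P_2 = 1/(1+e^{2.2368}) = 0.0965
P_3 = 1/(1+e^{-0.4800}) = 0.6177
E[score] = 0.8168 + 0.0965 + 0.6177 = 1.5310

1.531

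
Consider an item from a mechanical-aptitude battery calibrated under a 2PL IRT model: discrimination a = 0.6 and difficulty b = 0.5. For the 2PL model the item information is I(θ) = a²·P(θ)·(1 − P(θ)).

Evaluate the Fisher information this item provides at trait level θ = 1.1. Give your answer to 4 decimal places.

0.0871

P = 1/(1+e^{-0.3600}) = 0.5890
P(1−P) = 0.5890 × 0.4110 = 0.2421
I = a² × P(1−P) = 0.6² × 0.2421 = 0.08715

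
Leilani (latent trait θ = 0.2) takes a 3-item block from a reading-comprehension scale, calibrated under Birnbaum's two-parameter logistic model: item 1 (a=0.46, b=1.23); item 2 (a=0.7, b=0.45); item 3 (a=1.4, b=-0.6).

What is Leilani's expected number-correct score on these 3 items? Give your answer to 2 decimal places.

1.59

P(θ) = 1 / (1 + exp(−a(θ − b)))
P_1 = 1/(1+e^{0.4738}) = 0.3837
P_2 = 1/(1+e^{0.1750}) = 0.4564
P_3 = 1/(1+e^{-1.1200}) = 0.7540
E[score] = 0.3837 + 0.4564 + 0.7540 = 1.5941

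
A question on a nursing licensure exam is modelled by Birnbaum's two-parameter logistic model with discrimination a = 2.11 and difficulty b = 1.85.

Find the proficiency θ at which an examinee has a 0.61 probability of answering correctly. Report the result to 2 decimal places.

P(θ) = 1 / (1 + exp(−a(θ − b)))
logit = ln(0.6100/0.3900) = 0.4473
θ = b + logit/(a) = 1.85 + 0.4473/2.1100 = 2.0620

2.06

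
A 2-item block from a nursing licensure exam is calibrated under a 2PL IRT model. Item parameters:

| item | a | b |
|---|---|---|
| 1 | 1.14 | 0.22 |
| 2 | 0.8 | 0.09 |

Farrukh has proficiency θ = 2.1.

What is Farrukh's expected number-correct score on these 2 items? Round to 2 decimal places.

P(θ) = 1 / (1 + exp(−a(θ − b)))
P_1 = 1/(1+e^{-2.1432}) = 0.8950
P_2 = 1/(1+e^{-1.6080}) = 0.8331
E[score] = 0.8950 + 0.8331 = 1.7282

1.73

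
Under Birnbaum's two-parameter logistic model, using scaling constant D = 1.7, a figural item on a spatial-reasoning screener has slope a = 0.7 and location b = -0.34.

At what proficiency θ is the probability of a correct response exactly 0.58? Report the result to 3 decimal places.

-0.069

P(θ) = 1 / (1 + exp(−D·a(θ − b)))
logit = ln(0.5800/0.4200) = 0.3228
θ = b + logit/(1.7·a) = -0.34 + 0.3228/1.1900 = -0.0688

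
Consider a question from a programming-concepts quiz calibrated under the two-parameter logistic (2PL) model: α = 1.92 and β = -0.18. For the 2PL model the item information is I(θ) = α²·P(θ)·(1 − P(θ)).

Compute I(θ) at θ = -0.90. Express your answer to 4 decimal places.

P = 1/(1+e^{1.3824}) = 0.2006
P(1−P) = 0.2006 × 0.7994 = 0.1604
I = α² × P(1−P) = 1.92² × 0.1604 = 0.59120

0.5912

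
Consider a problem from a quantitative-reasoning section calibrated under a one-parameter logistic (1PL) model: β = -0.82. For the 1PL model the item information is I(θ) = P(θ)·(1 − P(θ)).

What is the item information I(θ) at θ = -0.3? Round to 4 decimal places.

0.2338

P = 1/(1+e^{-0.5200}) = 0.6271
P(1−P) = 0.6271 × 0.3729 = 0.2338
I = P(1−P) = 0.23383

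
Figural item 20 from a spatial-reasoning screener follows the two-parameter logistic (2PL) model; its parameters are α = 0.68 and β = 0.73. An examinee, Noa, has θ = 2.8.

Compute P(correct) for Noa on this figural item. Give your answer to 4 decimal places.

0.8034

P(θ) = 1 / (1 + exp(−α(θ − β)))
Exponent: 0.68 × (2.8 − 0.73) = 1.4076
1/(1 + e^{-1.4076}) = 0.8034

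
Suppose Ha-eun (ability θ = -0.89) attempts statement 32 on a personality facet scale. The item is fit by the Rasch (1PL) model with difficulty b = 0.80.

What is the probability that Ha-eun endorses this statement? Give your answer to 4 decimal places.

P(θ) = 1 / (1 + exp(−(θ − b)))
Exponent: (-0.89 − 0.80) = -1.6900
1/(1 + e^{1.6900}) = 0.1558
P = 0.1558

0.1558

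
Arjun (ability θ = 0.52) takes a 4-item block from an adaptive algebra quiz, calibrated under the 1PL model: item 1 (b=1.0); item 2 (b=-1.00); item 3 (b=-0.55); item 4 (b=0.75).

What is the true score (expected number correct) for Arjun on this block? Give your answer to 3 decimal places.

P(θ) = 1 / (1 + exp(−(θ − b)))
P_1 = 1/(1+e^{0.4800}) = 0.3823
P_2 = 1/(1+e^{-1.5200}) = 0.8205
P_3 = 1/(1+e^{-1.0700}) = 0.7446
P_4 = 1/(1+e^{0.2300}) = 0.4428
E[score] = 0.3823 + 0.8205 + 0.7446 + 0.4428 = 2.3901

2.390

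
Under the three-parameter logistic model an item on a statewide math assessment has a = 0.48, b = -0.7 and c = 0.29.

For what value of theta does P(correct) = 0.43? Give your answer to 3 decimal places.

P(theta) = c + (1 − c) · 1 / (1 + exp(−a(theta − b)))
Remove guessing floor: (0.43 − 0.29)/(1 − 0.29) = 0.1972
logit = ln(0.1972/0.8028) = -1.4040
theta = b + logit/(a) = -0.7 + (-1.4040)/0.4800 = -3.6250

-3.625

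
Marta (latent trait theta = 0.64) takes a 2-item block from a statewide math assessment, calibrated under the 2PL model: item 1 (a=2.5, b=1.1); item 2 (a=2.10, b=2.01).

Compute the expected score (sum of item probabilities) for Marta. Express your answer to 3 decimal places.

0.294

P(theta) = 1 / (1 + exp(−a(theta − b)))
P_1 = 1/(1+e^{1.1500}) = 0.2405
P_2 = 1/(1+e^{2.8770}) = 0.0533
E[score] = 0.2405 + 0.0533 = 0.2938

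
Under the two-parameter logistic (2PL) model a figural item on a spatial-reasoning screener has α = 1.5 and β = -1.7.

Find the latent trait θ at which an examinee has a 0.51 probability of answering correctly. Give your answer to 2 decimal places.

P(θ) = 1 / (1 + exp(−α(θ − β)))
logit = ln(0.5100/0.4900) = 0.0400
θ = β + logit/(α) = -1.7 + 0.0400/1.5000 = -1.6733

-1.67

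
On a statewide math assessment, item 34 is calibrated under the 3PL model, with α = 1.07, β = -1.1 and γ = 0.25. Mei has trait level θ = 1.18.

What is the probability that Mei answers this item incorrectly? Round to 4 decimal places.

P(θ) = γ + (1 − γ) · 1 / (1 + exp(−α(θ − β)))
Exponent: 1.07 × (1.18 − (-1.1)) = 2.4396
1/(1 + e^{-2.4396}) = 0.9198
P = 0.25 + 0.75 × 0.9198 = 0.9398
P(incorrect) = 1 − 0.9398 = 0.0602

0.0602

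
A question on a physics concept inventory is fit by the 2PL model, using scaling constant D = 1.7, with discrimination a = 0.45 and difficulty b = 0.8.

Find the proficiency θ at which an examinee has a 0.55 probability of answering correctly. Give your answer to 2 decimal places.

1.06

P(θ) = 1 / (1 + exp(−D·a(θ − b)))
logit = ln(0.5500/0.4500) = 0.2007
θ = b + logit/(1.7·a) = 0.8 + 0.2007/0.7650 = 1.0623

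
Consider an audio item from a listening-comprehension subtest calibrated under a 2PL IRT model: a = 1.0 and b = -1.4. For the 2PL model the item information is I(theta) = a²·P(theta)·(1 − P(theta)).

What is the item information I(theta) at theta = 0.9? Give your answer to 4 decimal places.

0.0828

P = 1/(1+e^{-2.3000}) = 0.9089
P(1−P) = 0.9089 × 0.0911 = 0.0828
I = a² × P(1−P) = 1.0² × 0.0828 = 0.08282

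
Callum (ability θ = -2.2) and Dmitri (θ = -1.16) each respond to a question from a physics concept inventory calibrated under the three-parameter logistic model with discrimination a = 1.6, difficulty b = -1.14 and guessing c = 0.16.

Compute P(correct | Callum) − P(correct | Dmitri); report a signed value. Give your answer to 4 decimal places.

-0.2831

P(θ) = c + (1 − c) · 1 / (1 + exp(−a(θ − b)))
P(Callum) = 0.2902  [exponent -1.6960]
P(Dmitri) = 0.5733  [exponent -0.0320]
Difference = 0.2902 − 0.5733 = -0.2831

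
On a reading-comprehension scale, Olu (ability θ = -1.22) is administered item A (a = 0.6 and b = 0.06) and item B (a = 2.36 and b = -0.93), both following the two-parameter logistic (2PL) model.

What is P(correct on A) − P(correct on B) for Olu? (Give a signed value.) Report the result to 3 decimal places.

P(θ) = 1 / (1 + exp(−a(θ − b)))
P_A = 0.3169
P_B = 0.3353
P_A − P_B = -0.0184

-0.018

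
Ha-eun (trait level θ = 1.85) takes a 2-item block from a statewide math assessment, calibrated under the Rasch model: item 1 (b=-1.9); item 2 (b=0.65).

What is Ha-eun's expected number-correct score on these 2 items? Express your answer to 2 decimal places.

P(θ) = 1 / (1 + exp(−(θ − b)))
P_1 = 1/(1+e^{-3.7500}) = 0.9770
P_2 = 1/(1+e^{-1.2000}) = 0.7685
E[score] = 0.9770 + 0.7685 = 1.7455

1.75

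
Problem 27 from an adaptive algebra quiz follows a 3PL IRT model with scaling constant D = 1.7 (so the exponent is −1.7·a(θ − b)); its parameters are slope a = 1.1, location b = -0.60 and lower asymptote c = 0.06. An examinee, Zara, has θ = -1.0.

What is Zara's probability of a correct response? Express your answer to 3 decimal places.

P(θ) = c + (1 − c) · 1 / (1 + exp(−D·a(θ − b)))
Exponent: 1.7 × 1.1 × (-1.0 − (-0.60)) = -0.7480
1/(1 + e^{0.7480}) = 0.3213
P = 0.06 + 0.94 × 0.3213 = 0.3620

0.362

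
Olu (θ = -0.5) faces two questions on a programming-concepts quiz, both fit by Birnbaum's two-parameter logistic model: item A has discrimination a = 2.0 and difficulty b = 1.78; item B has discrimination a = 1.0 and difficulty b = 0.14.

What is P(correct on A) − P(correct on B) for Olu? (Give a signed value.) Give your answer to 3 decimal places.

-0.335

P(θ) = 1 / (1 + exp(−a(θ − b)))
P_A = 0.0104
P_B = 0.3452
P_A − P_B = -0.3349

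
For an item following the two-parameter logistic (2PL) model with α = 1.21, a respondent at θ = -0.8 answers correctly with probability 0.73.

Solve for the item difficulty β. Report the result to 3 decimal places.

-1.622

P(θ) = 1 / (1 + exp(−α(θ − β)))
logit(0.73) = ln(0.73/0.27) = 0.9946
β = θ − logit/(α) = -0.8 − 0.9946/1.2100 = -1.6220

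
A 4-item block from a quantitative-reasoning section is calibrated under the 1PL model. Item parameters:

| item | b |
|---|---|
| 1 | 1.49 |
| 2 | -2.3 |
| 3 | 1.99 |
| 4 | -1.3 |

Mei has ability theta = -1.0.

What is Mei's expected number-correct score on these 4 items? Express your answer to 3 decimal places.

1.485

P(theta) = 1 / (1 + exp(−(theta − b)))
P_1 = 1/(1+e^{2.4900}) = 0.0766
P_2 = 1/(1+e^{-1.3000}) = 0.7858
P_3 = 1/(1+e^{2.9900}) = 0.0479
P_4 = 1/(1+e^{-0.3000}) = 0.5744
E[score] = 0.0766 + 0.7858 + 0.0479 + 0.5744 = 1.4847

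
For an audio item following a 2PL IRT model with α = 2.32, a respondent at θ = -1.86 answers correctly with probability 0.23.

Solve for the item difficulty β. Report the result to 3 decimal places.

P(θ) = 1 / (1 + exp(−α(θ − β)))
logit(0.23) = ln(0.23/0.77) = -1.2083
β = θ − logit/(α) = -1.86 − (-1.2083)/2.3200 = -1.3392

-1.339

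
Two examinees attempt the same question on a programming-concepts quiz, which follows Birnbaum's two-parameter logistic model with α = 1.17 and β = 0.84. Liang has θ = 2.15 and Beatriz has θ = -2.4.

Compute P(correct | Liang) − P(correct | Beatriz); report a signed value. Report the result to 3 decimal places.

0.800

P(θ) = 1 / (1 + exp(−α(θ − β)))
P(Liang) = 0.8224  [exponent 1.5327]
P(Beatriz) = 0.0221  [exponent -3.7908]
Difference = 0.8224 − 0.0221 = 0.8003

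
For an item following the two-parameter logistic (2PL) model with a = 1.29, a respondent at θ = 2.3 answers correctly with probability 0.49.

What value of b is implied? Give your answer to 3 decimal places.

P(θ) = 1 / (1 + exp(−a(θ − b)))
logit(0.49) = ln(0.49/0.51) = -0.0400
b = θ − logit/(a) = 2.3 − (-0.0400)/1.2900 = 2.3310

2.331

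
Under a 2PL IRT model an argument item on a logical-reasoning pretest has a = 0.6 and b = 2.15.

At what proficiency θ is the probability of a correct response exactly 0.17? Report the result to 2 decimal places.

P(θ) = 1 / (1 + exp(−a(θ − b)))
logit = ln(0.1700/0.8300) = -1.5856
θ = b + logit/(a) = 2.15 + (-1.5856)/0.6000 = -0.4927

-0.49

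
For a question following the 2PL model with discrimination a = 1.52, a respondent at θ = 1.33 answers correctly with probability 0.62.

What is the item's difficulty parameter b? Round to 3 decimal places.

1.008

P(θ) = 1 / (1 + exp(−a(θ − b)))
logit(0.62) = ln(0.62/0.38) = 0.4895
b = θ − logit/(a) = 1.33 − 0.4895/1.5200 = 1.0079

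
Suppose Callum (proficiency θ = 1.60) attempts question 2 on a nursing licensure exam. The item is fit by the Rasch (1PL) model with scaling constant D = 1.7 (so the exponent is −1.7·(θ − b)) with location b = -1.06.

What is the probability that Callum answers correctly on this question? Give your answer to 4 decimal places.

0.9892

P(θ) = 1 / (1 + exp(−D·(θ − b)))
Exponent: 1.7 × (1.60 − (-1.06)) = 4.5220
1/(1 + e^{-4.5220}) = 0.9892
P = 0.9892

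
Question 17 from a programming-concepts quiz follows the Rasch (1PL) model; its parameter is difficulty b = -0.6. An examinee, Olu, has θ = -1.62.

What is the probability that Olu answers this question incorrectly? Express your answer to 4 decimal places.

P(θ) = 1 / (1 + exp(−(θ − b)))
Exponent: (-1.62 − (-0.6)) = -1.0200
1/(1 + e^{1.0200}) = 0.2650
P = 0.2650
P(incorrect) = 1 − 0.2650 = 0.7350

0.7350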